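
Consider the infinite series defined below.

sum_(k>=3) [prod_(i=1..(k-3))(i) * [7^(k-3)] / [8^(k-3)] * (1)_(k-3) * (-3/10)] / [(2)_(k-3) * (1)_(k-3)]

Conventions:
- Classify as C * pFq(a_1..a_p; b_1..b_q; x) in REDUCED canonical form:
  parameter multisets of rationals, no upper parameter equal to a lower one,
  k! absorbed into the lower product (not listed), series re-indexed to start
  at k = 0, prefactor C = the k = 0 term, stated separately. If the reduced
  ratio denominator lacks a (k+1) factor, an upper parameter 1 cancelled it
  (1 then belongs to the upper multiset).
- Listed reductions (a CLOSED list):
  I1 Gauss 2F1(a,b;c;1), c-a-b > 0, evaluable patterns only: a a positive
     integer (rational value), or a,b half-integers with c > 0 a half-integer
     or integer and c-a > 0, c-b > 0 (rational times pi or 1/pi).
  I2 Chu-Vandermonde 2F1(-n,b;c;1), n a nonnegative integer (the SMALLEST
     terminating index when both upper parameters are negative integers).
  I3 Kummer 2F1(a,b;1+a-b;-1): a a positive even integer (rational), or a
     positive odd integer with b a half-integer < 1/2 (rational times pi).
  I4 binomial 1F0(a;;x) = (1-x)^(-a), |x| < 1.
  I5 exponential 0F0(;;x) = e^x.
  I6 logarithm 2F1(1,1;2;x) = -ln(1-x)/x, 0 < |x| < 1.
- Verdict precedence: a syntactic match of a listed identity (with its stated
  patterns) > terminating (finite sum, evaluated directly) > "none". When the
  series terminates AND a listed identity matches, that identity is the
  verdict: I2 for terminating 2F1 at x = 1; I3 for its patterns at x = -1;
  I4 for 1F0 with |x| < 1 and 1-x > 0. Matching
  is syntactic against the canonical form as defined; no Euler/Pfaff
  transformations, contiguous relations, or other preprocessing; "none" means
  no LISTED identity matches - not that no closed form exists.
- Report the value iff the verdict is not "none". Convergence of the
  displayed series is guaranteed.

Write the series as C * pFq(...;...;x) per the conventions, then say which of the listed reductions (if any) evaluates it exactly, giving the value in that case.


This is -3/10 * 2F1(1, 1; 2; 7/8) in reduced canonical form. Verdict: this is logarithm (I6) (the logarithm: parameters (1,1;2), x = 7/8). Exact value: (12/35) * ln(1/8).

Key observation: with t_0 = -3/10, the two geometric factors (C = -3/10, x = 7/8) combine into one argument.
Term ratio: r(k) = (7/8) * (k+1) (k+1) / [(k+2) (k+1)] - poly over poly, x = (7/8) from leading terms; C = -3/10 at k = 0.


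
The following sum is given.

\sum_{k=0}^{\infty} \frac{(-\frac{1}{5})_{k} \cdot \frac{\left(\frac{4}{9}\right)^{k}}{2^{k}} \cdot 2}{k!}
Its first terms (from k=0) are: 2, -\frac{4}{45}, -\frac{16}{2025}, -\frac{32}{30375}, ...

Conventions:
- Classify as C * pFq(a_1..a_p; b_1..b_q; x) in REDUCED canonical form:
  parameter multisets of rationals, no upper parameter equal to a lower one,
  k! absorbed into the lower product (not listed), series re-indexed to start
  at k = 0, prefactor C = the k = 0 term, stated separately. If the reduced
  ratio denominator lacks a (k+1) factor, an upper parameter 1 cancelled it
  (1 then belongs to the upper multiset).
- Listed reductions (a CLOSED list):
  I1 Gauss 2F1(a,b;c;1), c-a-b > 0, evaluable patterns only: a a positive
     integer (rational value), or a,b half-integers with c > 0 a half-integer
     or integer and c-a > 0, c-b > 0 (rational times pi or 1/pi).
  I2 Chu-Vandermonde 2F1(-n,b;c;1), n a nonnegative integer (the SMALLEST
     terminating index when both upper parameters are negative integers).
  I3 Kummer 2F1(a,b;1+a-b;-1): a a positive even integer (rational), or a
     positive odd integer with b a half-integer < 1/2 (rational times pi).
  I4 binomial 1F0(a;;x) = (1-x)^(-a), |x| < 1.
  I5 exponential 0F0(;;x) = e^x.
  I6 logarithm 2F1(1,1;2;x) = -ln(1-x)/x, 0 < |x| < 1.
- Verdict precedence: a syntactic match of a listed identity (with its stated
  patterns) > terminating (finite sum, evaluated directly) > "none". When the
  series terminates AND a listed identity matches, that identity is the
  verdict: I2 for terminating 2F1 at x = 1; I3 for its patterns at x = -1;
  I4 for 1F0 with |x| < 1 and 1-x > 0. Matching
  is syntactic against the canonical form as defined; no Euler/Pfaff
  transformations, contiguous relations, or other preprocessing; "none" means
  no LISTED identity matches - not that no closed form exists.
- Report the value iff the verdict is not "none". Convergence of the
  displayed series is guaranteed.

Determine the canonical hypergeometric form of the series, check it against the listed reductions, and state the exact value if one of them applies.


Key step: with t_0 = 2, the two k-th powers (C = 2) combine into one argument.
Consecutive-term ratio: r(k) = \frac{2}{9} * (k-\frac{1}{5}) / [(k+1)] - rational; roots negated = parameters, x = \frac{2}{9}, C = 2.

This is 2 * 1F0(-\frac{1}{5}; -; \frac{2}{9}) in reduced canonical form. Verdict: the I4 binomial reduction applies (the 1F0 binomial series: exponent 1/5, x = \frac{2}{9}). Hence: 2 \cdot \left(\frac{7}{9}\right)^{\frac{1}{5}}.


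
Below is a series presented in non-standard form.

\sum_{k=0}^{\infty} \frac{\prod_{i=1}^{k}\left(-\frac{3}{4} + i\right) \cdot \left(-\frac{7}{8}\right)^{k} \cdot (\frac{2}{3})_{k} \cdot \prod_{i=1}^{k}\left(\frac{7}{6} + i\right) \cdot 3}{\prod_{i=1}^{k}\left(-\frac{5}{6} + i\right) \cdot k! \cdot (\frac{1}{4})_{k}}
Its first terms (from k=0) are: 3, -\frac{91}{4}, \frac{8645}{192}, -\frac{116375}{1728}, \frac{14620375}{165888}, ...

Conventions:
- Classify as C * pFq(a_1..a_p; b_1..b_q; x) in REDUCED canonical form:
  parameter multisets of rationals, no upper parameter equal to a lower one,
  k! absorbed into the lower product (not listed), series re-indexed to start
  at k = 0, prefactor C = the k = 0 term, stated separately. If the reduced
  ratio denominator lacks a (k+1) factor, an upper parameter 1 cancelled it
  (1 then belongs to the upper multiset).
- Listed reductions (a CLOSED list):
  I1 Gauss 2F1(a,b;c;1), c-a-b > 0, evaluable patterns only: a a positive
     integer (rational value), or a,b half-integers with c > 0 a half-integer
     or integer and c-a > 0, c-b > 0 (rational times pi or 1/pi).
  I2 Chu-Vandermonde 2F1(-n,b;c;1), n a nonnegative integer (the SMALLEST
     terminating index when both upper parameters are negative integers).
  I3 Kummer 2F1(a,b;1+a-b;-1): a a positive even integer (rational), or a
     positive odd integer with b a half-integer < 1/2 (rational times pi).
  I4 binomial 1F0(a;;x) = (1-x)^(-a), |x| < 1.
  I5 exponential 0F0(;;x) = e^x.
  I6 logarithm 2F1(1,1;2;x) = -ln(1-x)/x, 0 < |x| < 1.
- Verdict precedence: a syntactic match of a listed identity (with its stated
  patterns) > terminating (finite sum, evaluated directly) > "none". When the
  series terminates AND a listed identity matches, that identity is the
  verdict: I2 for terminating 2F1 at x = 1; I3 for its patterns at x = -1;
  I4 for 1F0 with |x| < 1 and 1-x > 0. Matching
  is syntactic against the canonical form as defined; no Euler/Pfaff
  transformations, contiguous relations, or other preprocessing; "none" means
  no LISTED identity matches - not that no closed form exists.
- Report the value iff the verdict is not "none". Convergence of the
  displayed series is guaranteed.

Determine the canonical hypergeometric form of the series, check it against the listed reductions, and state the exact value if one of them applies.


At argument -\frac{7}{8}: a 2F1 with upper {\frac{2}{3}, \frac{13}{6}}, lower {\frac{1}{6}}, scaled by C = 3. Verdict: none here - no I1-I6 shape fits x = -\frac{7}{8} with lower {\frac{1}{6}}.

The tell: t_0 being 3, the lower running product (prefactor 3) is a rising factorial.
Ratio: r(k) = -\frac{7}{8} * (k+\frac{2}{3}) (k+\frac{13}{6}) / [(k+\frac{1}{6}) (k+1)] - rational; roots negated = parameters, x = -\frac{7}{8}, C = 3.


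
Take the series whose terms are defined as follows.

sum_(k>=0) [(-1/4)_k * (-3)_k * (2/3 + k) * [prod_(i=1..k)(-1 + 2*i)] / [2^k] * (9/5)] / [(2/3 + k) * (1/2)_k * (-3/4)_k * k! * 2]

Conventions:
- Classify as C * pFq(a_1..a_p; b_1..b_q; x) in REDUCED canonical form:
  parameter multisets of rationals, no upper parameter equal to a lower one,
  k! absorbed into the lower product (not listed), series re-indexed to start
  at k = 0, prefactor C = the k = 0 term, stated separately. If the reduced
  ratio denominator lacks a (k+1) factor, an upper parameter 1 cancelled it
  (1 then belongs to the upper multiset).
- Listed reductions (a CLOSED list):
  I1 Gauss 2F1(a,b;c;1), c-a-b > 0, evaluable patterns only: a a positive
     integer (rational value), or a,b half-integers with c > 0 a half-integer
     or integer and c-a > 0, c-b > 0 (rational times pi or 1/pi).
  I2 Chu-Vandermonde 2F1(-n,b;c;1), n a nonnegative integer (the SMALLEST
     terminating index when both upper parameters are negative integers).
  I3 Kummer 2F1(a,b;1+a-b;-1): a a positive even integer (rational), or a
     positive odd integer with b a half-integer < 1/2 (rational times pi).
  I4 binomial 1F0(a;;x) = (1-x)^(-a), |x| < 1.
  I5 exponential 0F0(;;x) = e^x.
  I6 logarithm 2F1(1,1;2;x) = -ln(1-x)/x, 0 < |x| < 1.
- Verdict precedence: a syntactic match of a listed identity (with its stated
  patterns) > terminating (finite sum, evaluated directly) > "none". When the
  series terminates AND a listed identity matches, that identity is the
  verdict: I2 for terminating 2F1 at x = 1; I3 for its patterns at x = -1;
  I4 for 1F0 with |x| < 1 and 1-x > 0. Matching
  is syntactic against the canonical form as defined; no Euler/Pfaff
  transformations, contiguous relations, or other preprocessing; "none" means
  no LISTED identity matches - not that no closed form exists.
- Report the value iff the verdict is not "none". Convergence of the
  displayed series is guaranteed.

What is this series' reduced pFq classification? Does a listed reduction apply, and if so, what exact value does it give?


The series (x = 1) is 2F1: upper {-3, -1/4}, lower {-3/4}, prefactor 9/10. Verdict: Chu-Vandermonde (I2) matches (terminating 2F1 at x = 1 with n = 3, b = -1/4, c = -3/4). Hence: 36/25.

Key observation: x = 1 and the odd product 1*3*...*(2k-1) (prefactor 9/10) is 2^k (1/2)_k.
Adjacent-term ratio: r(k) = 1 * (k-3) (k-1/4) / [(k-3/4) (k+1)] - rational in k. x = 1; t_0 = 9/10; negate the roots.


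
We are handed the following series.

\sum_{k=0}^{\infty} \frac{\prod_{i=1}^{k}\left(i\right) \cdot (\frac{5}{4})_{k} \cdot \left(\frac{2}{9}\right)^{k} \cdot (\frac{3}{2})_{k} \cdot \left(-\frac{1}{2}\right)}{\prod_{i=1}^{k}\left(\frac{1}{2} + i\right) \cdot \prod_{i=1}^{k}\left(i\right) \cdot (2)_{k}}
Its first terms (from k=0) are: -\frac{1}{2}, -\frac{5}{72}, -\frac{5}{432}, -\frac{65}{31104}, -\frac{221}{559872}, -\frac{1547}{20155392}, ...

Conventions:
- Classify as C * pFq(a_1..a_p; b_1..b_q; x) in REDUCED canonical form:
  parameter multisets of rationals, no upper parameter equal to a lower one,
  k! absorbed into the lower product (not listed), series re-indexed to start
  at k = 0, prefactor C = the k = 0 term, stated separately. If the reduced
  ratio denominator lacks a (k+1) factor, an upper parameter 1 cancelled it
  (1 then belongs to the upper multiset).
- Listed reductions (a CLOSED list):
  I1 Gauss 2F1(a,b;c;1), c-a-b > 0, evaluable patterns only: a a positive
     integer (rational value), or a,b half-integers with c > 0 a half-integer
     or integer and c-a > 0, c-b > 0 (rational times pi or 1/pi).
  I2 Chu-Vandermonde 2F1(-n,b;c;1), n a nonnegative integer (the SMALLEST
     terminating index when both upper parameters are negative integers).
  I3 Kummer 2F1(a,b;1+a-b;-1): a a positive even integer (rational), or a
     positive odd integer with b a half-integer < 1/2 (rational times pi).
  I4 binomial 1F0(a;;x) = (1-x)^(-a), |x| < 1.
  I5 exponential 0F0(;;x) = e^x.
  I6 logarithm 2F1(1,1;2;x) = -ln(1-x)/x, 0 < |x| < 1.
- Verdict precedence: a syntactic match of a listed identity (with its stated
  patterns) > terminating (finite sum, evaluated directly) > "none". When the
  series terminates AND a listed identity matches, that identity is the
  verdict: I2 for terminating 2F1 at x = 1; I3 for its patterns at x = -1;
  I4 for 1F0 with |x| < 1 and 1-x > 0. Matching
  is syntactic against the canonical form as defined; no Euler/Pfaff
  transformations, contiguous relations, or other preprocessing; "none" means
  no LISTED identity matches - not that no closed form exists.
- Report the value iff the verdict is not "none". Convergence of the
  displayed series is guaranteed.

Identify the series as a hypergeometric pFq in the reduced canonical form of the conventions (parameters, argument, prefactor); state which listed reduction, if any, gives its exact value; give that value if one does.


With C = -\frac{1}{2}: the canonical form is 2F1(1, \frac{5}{4}; 2; \frac{2}{9}). Verdict: none here - no I1-I6 shape fits x = \frac{2}{9} with lower {2}.

The tell: x = \frac{2}{9} and the running product (C = -1/2, x = 2/9) telescopes to a rising factorial.
Ratio: r(k) = \frac{2}{9} * (k+1) (k+\frac{5}{4}) / [(k+2) (k+1)] - poly over poly, x = \frac{2}{9} from leading terms; C = -\frac{1}{2} at k = 0.


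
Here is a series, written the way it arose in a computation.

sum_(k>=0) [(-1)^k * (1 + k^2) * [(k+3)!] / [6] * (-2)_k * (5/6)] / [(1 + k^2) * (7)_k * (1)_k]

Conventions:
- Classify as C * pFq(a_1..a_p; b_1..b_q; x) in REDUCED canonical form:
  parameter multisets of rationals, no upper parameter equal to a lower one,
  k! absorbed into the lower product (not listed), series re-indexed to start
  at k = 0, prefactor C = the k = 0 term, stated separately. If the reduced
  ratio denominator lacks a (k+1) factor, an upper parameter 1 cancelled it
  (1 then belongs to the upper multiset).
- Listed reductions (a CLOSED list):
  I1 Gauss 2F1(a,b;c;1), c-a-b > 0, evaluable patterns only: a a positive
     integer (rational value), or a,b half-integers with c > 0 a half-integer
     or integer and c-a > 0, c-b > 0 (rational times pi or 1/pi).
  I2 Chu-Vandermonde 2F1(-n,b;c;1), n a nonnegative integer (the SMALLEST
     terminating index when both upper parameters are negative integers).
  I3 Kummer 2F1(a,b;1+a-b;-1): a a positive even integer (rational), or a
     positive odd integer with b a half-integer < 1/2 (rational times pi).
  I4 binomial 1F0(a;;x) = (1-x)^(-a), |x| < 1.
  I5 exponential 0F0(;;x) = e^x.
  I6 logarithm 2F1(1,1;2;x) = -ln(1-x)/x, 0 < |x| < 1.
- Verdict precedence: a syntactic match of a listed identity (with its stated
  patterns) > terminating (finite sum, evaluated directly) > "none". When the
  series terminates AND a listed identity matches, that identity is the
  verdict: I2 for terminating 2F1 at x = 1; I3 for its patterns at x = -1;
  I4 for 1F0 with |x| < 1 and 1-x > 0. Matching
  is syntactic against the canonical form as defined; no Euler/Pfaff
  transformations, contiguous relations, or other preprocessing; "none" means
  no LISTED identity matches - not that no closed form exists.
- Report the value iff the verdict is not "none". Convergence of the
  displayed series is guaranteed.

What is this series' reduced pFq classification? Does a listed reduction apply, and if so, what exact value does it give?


At argument -1: a 2F1 with upper {-2, 4}, lower {7}, scaled by C = 5/6. Verdict: this is Kummer's theorem (I3) (x = -1; c = 7 equals 1+a-b for upper {-2, 4}: listed pattern). Sum: 25/12.

First insight: t_0 being 5/6, (1)_k (C = 5/6) is k! itself.
Ratio: r(k) = (-1) * (k-2) (k+4) / [(k+7) (k+1)] - rational; roots negated = parameters, x = (-1), C = 5/6.


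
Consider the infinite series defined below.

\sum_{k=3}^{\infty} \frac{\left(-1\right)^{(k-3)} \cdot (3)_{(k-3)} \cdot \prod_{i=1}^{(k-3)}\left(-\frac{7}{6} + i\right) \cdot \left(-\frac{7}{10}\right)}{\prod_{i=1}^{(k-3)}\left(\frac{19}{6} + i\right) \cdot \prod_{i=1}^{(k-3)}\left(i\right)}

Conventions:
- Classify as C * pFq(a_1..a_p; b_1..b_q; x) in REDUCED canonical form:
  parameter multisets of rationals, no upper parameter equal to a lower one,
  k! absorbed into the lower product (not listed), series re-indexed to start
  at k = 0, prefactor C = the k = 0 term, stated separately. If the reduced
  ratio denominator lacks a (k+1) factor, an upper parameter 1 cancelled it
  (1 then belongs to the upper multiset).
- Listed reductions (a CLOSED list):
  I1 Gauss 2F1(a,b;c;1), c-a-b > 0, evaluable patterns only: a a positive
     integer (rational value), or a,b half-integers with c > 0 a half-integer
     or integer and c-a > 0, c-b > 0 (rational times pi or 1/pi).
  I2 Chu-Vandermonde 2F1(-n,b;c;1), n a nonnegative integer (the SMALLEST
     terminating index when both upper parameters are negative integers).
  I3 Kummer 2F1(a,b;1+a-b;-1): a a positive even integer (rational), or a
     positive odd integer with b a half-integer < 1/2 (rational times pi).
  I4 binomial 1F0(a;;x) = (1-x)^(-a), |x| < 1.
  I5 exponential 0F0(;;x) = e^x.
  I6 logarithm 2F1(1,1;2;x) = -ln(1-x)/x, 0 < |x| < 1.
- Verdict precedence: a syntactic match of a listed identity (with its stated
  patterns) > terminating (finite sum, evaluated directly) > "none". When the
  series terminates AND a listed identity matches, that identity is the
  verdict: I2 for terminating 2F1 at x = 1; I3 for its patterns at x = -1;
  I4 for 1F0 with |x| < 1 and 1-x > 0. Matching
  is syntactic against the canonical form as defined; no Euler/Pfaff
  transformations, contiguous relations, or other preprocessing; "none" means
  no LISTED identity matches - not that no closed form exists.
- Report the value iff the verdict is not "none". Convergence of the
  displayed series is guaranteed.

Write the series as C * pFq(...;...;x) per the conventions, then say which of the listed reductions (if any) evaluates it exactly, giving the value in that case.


First insight: from the first term -\frac{7}{10}: the lower running product (C = -7/10) is a rising factorial.
Consecutive-term ratio: r(k) = -1 * (k-\frac{1}{6}) (k+3) / [(k+\frac{25}{6}) (k+1)] - poly over poly, x = -1 from leading terms; C = -\frac{7}{10} at k = 0.

The series (x = -1) is 2F1: upper {-\frac{1}{6}, 3}, lower {\frac{25}{6}}, prefactor -\frac{7}{10}. Verdict: none. No listed pattern accepts 2F1(-\frac{1}{6}, 3; \frac{25}{6}; -1).


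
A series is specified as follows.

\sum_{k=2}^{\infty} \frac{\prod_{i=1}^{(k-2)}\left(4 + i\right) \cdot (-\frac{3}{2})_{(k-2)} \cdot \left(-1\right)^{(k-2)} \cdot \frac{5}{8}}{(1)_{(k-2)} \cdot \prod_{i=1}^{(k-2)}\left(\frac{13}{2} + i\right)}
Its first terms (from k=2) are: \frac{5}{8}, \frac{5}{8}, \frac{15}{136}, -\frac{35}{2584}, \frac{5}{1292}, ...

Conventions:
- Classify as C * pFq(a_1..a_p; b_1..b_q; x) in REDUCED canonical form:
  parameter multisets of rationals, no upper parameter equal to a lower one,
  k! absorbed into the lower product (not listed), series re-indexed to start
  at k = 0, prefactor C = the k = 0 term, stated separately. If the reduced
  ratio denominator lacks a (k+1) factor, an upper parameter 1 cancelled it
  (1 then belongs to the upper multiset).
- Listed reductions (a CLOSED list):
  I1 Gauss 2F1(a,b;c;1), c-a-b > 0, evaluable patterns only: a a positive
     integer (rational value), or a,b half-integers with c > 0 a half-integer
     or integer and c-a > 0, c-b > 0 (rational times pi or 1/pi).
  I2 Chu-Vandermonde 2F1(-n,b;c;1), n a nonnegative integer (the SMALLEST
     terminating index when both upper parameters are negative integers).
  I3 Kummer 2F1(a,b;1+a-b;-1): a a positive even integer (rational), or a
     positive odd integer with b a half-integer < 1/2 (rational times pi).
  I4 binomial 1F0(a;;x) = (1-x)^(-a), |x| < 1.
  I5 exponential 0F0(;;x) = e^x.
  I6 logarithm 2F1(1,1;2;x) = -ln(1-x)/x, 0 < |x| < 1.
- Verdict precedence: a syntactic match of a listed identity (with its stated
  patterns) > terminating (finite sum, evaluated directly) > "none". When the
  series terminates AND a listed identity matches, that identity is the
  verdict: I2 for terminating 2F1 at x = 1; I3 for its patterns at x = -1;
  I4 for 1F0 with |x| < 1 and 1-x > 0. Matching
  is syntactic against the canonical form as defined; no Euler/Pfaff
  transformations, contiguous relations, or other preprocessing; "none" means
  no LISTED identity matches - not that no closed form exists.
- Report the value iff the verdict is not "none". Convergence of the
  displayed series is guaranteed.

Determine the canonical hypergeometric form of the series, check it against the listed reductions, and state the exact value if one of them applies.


Reduced: x = -1, 2F1, upper = {-\frac{3}{2}, 5}, lower = {\frac{15}{2}}, C = \frac{5}{8}. Verdict at x = -1: Kummer's theorem (I3) matches (x = -1; c = \frac{15}{2} equals 1+a-b for upper {-\frac{3}{2}, 5}: listed pattern). Sum: \frac{225225}{524288} \cdot \pi.

Key step: t_0 being \frac{5}{8}, the running product (C = 5/8) telescopes to a rising factorial.
Step ratio: r(k) = -1 * (k-\frac{3}{2}) (k+5) / [(k+\frac{15}{2}) (k+1)] - rational in k. x = -1; t_0 = \frac{5}{8}; negate the roots.


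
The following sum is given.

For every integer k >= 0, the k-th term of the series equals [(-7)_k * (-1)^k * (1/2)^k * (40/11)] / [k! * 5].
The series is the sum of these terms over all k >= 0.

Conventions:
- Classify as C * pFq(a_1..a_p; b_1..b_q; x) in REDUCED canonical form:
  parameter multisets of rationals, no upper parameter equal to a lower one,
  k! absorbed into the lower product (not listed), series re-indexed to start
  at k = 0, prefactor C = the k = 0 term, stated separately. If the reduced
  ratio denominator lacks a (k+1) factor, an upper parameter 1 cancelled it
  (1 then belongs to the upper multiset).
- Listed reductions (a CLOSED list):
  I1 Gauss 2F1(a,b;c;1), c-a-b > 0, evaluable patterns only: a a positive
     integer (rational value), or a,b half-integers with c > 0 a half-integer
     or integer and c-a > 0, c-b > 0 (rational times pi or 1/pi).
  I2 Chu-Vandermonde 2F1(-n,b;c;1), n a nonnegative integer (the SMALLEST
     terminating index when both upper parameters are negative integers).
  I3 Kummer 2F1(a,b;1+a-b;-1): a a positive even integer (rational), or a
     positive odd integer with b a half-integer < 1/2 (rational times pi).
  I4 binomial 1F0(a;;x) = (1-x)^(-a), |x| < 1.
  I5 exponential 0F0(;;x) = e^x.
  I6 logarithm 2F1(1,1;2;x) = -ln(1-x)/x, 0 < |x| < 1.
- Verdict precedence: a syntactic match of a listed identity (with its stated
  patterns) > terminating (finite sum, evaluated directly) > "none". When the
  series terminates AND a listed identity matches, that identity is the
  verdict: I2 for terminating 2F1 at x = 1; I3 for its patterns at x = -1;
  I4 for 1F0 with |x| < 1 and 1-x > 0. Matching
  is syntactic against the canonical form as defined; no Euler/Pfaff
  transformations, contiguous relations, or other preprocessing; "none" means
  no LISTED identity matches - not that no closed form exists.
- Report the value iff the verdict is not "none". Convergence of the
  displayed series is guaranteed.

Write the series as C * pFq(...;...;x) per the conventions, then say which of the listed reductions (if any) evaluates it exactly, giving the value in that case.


x = -1/2 here; the reduced form reads 1F0, upper {-7}, lower {-}, C = 8/11. Verdict at x = -1/2: the I4 binomial reduction matches (the 1F0 binomial series: exponent 7, x = -1/2). Exact value: 2187/176.

First insight: with t_0 = 8/11, the constant factors (prefactor 8/11) combine into one prefactor.
Step ratio: r(k) = (-1/2) * (k-7) / [(k+1)] ; factor over Q: parameters, x = (-1/2), and C = 8/11.


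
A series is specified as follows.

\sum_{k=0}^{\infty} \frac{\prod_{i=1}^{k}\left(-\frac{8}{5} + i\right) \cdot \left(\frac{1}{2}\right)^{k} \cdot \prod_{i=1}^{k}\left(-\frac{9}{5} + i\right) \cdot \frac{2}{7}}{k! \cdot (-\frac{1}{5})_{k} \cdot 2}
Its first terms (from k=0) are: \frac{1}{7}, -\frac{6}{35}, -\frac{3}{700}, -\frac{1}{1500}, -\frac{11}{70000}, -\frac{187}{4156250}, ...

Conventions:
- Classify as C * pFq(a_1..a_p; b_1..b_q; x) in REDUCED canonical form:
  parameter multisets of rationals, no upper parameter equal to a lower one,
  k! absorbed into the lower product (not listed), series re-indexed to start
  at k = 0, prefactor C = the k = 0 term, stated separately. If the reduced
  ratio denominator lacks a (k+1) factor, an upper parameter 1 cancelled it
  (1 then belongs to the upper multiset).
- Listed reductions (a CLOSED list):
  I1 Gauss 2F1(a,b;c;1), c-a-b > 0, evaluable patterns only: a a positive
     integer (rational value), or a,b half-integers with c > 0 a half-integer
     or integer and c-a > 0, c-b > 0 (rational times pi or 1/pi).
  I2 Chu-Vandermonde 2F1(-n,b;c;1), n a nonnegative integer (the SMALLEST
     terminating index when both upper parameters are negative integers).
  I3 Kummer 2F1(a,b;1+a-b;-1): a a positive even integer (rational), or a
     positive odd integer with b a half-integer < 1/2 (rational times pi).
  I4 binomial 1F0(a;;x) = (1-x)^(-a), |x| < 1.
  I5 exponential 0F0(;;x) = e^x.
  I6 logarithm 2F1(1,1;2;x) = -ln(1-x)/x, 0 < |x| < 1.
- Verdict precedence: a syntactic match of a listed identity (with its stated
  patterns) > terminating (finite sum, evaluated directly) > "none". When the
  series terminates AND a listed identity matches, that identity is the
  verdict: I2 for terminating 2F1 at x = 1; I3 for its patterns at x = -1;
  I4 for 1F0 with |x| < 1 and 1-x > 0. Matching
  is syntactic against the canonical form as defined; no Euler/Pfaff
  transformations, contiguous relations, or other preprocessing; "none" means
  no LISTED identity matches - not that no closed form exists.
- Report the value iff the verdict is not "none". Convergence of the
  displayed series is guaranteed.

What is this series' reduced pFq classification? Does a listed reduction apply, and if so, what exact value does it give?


Key observation: t_0 being \frac{1}{7}, the constant factors (prefactor 1/7) combine into one prefactor.
Term ratio: r(k) = \frac{1}{2} * (k-\frac{4}{5}) (k-\frac{3}{5}) / [(k-\frac{1}{5}) (k+1)] - poly over poly, x = \frac{1}{2} from leading terms; C = \frac{1}{7} at k = 0.

x = \frac{1}{2} here; the reduced form reads 2F1, upper {-\frac{4}{5}, -\frac{3}{5}}, lower {-\frac{1}{5}}, C = \frac{1}{7}. Verdict: none - at argument \frac{1}{2} the multisets {-\frac{4}{5}, -\frac{3}{5}} ; {-\frac{1}{5}} match no listed identity.


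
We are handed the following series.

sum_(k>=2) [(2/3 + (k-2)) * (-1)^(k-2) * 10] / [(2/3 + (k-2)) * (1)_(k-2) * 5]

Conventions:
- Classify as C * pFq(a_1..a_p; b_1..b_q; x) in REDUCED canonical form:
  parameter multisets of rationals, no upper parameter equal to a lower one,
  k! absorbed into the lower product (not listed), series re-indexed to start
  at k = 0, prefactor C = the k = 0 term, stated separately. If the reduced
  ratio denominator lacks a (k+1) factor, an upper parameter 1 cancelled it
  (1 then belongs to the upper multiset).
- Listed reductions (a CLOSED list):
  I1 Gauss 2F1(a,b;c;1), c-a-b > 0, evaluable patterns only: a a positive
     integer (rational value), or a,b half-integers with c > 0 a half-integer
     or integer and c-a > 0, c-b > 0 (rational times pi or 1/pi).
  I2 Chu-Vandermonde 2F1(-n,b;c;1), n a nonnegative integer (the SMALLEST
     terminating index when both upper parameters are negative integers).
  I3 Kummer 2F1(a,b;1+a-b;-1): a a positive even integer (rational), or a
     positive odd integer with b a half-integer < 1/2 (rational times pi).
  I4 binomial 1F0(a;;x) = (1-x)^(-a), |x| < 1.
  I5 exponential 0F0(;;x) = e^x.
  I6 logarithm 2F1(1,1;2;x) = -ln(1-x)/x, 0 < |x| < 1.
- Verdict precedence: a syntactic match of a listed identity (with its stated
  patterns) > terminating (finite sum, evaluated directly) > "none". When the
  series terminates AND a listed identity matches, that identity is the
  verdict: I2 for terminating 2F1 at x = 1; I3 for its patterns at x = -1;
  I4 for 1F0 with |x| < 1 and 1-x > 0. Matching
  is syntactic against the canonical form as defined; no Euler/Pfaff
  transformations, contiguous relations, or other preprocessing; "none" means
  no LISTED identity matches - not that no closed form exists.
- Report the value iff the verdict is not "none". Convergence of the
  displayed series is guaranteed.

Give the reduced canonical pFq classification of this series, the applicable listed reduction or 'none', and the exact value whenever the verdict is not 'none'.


x = -1 here; the reduced form reads 0F0, upper {-}, lower {-}, C = 2. Verdict: the exponential series (I5) matches (the 0F0 exponential series at x = -1). Sum: 2 * e^(-1).

The tell: from the first term 2: striking the common factor k + 2/3 reduces the term (C = 2).
Step ratio: r(k) = (-1) * 1 / [(k+1)] - poly over poly, x = (-1) from leading terms; C = 2 at k = 0.


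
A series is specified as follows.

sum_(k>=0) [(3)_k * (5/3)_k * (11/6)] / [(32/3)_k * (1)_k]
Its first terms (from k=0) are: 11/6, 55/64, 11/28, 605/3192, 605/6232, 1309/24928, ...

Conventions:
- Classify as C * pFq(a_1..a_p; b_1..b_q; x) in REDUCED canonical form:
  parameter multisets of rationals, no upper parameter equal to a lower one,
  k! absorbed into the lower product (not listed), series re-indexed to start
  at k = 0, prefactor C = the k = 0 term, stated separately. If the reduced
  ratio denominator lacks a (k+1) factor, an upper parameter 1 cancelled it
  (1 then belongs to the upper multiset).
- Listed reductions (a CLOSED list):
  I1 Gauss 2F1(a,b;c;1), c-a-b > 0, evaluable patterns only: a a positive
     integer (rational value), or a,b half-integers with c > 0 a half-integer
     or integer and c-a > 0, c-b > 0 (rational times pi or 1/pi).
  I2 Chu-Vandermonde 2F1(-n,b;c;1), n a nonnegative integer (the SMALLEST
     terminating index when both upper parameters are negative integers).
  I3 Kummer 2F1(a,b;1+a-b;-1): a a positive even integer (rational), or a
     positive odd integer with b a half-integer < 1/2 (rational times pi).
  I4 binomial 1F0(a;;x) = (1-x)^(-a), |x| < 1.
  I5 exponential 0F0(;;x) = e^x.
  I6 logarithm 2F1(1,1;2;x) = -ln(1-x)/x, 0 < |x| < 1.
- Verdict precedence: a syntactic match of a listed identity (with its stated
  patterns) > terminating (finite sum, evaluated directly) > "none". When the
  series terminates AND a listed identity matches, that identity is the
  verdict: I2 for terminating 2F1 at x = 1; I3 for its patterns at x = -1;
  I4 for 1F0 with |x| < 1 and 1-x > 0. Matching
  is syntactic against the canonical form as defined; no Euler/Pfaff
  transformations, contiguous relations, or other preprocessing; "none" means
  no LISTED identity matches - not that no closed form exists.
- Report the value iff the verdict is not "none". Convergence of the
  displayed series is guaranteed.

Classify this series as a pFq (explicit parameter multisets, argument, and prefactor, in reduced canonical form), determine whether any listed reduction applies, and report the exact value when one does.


Structural cue: with t_0 = 11/6, (1)_k (prefactor 11/6) is k! itself.
Adjacent-term ratio: r(k) = 1 * (k+5/3) (k+3) / [(k+32/3) (k+1)] - rational; roots negated = parameters, x = 1, C = 11/6.

x = 1 here; the reduced form reads 2F1, upper {5/3, 3}, lower {32/3}, C = 11/6. Verdict: Gauss (I1, integer-parameter pattern) fires (x = 1: the Gamma ratio telescopes since c-a-b = 6 > 0 and a = 3 in Z>0). Value: 95381/27216.


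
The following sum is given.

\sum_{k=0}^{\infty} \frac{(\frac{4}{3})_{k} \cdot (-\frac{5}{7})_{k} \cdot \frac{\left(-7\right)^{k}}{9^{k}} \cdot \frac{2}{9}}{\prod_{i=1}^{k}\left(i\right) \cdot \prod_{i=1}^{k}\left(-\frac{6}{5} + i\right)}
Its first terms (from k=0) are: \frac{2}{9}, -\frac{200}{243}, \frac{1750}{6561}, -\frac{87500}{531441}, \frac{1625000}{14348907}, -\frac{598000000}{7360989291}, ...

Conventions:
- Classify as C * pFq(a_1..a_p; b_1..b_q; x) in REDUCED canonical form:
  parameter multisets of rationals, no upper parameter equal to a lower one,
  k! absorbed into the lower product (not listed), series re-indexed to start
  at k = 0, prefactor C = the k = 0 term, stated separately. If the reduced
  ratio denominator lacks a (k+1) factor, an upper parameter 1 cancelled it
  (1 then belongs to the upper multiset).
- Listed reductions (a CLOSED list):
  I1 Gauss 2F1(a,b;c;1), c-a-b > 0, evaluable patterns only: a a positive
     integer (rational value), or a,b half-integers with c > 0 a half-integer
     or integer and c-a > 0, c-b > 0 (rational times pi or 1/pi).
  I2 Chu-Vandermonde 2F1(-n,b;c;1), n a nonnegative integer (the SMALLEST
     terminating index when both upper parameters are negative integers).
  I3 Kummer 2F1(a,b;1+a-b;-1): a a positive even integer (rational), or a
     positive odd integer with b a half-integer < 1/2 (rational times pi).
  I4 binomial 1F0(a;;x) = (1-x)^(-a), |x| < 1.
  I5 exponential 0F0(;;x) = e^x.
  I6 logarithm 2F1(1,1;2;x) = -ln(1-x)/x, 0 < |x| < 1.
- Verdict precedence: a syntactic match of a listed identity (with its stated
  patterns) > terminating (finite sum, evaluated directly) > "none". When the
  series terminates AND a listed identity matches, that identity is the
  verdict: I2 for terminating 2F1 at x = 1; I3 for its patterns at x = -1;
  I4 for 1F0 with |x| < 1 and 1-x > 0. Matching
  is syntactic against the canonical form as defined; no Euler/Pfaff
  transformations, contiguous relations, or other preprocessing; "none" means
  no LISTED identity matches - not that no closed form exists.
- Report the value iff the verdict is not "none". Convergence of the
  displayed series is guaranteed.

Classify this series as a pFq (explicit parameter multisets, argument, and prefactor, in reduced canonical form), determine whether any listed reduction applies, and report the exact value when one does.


Prefactor \frac{2}{9}, argument -\frac{7}{9}: 2F1 with upper {-\frac{5}{7}, \frac{4}{3}} over lower {-\frac{1}{5}}. Verdict: no listed reduction: x = -\frac{7}{9} and upper {-\frac{5}{7}, \frac{4}{3}} fail every I1-I6 pattern.

First insight: t_0 being \frac{2}{9}, the lower running product (prefactor 2/9) is a rising factorial.
Consecutive-term ratio: r(k) = -\frac{7}{9} * (k-\frac{5}{7}) (k+\frac{4}{3}) / [(k-\frac{1}{5}) (k+1)] - rational; roots negated = parameters, x = -\frac{7}{9}, C = \frac{2}{9}.


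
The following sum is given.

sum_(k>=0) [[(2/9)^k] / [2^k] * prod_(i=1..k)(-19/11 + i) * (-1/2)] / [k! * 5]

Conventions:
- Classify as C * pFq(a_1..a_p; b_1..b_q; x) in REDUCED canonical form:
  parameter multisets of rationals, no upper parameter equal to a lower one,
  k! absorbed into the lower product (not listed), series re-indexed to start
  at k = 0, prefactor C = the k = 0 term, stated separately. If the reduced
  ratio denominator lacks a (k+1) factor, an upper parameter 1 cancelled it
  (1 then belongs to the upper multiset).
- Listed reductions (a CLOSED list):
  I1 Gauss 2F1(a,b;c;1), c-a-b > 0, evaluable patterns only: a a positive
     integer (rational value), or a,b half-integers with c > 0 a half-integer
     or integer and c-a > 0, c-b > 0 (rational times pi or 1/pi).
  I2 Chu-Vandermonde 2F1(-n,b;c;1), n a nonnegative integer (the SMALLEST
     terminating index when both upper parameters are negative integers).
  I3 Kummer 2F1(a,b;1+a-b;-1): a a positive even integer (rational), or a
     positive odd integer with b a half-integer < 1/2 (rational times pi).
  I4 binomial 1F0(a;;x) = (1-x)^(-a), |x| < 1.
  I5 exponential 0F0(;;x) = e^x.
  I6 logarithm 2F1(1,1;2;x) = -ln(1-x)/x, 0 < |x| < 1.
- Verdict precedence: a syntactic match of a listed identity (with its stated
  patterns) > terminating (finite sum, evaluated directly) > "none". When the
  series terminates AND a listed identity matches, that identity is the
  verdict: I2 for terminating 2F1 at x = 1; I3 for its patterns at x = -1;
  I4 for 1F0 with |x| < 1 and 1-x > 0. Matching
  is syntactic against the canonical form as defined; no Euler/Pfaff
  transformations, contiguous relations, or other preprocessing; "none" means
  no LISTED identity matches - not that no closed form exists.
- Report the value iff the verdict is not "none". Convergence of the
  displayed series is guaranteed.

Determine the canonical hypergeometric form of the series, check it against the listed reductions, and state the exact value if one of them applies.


Key step: from the first term -1/10: the running product (C = -1/10, x = 1/9) telescopes to a rising factorial.
Ratio: r(k) = (1/9) * (k-8/11) / [(k+1)] ; factor over Q: parameters, x = (1/9), and C = -1/10.

x = 1/9 here; the reduced form reads 1F0, upper {-8/11}, lower {-}, C = -1/10. Verdict: the binomial series (I4) applies (the 1F0 binomial series: exponent 8/11, x = 1/9). Sum: (-1/10) * (8/9)^(8/11).


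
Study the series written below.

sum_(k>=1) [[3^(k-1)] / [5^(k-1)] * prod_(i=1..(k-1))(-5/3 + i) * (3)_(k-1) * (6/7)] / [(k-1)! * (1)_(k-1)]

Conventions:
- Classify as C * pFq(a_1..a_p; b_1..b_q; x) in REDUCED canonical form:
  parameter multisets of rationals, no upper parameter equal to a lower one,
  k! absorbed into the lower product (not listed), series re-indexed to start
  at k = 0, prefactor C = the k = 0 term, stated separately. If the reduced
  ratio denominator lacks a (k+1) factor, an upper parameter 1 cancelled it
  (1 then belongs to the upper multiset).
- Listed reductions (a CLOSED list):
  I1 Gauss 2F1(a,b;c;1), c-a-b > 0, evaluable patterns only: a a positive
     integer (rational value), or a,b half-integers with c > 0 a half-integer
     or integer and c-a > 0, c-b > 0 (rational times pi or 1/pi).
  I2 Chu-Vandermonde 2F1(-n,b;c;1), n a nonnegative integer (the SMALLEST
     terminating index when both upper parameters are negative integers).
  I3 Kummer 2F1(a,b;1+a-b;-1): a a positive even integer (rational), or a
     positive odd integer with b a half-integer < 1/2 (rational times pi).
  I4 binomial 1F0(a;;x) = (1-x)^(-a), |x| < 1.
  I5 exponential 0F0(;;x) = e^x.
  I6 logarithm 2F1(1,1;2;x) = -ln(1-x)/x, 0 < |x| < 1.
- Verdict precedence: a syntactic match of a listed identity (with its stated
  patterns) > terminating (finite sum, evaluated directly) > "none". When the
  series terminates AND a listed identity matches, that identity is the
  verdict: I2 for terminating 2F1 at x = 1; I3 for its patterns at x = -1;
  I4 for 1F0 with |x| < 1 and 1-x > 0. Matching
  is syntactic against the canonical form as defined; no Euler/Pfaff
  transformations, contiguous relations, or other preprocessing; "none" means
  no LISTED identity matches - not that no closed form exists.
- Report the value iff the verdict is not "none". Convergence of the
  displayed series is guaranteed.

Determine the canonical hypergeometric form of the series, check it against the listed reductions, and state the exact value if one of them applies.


Structural cue: t_0 = 6/7 here, and the running product (C = 6/7, x = 3/5) telescopes to a rising factorial.
Term ratio: r(k) = (3/5) * (k-2/3) (k+3) / [(k+1) (k+1)] - rational in k, leading ratio (3/5); with t_0 = 6/7, classification follows.

At argument 3/5: a 2F1 with upper {-2/3, 3}, lower {1}, scaled by C = 6/7. Verdict: none - at argument 3/5 the multisets {-2/3, 3} ; {1} match no listed identity.


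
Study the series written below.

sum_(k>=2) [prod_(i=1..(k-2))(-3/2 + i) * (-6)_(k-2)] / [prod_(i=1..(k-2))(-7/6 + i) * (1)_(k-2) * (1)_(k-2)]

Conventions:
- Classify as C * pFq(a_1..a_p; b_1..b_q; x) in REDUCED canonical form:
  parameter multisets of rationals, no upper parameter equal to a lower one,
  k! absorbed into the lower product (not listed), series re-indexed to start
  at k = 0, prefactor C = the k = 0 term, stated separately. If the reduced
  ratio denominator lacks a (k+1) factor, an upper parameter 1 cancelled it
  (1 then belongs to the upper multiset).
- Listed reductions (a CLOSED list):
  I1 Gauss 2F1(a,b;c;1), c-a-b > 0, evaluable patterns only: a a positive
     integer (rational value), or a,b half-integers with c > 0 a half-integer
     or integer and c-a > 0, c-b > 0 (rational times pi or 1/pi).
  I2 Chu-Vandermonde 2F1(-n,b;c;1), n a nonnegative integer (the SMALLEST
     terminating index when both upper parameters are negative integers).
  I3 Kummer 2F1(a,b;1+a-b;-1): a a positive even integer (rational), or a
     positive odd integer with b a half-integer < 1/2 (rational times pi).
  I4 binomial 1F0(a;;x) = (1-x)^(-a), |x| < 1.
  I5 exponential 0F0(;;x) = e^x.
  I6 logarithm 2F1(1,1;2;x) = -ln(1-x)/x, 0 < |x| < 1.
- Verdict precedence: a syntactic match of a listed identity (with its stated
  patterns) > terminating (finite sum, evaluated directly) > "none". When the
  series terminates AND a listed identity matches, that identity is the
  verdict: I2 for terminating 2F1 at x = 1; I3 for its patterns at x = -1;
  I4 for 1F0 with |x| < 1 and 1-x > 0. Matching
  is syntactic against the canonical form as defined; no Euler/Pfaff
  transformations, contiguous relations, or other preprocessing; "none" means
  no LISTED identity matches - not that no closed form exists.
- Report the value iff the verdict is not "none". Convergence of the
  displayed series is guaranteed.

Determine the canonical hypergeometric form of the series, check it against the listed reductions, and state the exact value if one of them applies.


The tell: with t_0 = 1, (1)_k (prefactor 1) is k! itself.
Ratio: r(k) = 1 * (k-6) (k-1/2) / [(k-1/6) (k+1) (k+1)] - rational in k. x = 1; t_0 = 1; negate the roots.

Classification (C = 1): 2F2 with upper {-6, -1/2}, lower {-1/6, 1}, argument x = 1. Verdict: terminating - the sum ends at index 6 because -6 is a negative integer; exact evaluation follows. Hence: -76381189/9978320.
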